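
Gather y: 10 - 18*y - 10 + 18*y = 0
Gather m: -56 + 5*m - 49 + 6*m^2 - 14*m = 6*m^2 - 9*m - 105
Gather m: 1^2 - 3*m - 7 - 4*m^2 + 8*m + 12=-4*m^2 + 5*m + 6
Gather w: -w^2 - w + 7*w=-w^2 + 6*w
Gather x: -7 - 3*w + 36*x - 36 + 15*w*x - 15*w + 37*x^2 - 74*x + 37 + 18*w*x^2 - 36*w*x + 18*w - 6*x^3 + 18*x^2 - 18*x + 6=-6*x^3 + x^2*(18*w + 55) + x*(-21*w - 56)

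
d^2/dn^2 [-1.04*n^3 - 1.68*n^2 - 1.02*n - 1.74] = -6.24*n - 3.36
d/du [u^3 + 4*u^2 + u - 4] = 3*u^2 + 8*u + 1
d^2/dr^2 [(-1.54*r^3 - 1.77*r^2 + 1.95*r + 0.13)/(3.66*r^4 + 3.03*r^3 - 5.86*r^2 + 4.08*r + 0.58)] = (-41.2584479999998*r^9 - 142.261272*r^8 - 2.49245999999994*r^7 + 539.668734*r^6 + 409.589766*r^5 - 164.379816*r^4 - 129.073124*r^3 - 65.9679599999999*r^2 + 16.637988*r - 5.208064)/(49.027896*r^12 + 121.766004*r^11 - 134.688366*r^10 - 198.137097*r^9 + 510.435234*r^8 - 61.9235640000001*r^7 - 511.77745*r^6 + 561.80844*r^5 - 186.177984*r^4 - 12.227436*r^3 + 23.050824*r^2 + 4.117536*r + 0.195112)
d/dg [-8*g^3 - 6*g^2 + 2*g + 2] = -24*g^2 - 12*g + 2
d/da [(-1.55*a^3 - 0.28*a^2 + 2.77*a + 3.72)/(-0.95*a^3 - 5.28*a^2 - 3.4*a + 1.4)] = (8.88178419700125e-16*a^5 + 7.918*a^4 + 15.803*a^3 + 19.6696*a^2 + 38.4992*a + 16.526)/(0.9025*a^6 + 10.032*a^5 + 34.3384*a^4 + 33.244*a^3 - 3.224*a^2 - 9.52*a + 1.96)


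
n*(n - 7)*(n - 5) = n^3 - 12*n^2 + 35*n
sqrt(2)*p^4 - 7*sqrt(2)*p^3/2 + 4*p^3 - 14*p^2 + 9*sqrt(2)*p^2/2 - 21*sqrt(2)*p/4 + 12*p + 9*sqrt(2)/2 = (p - 2)*(p - 3/2)*(p + 3*sqrt(2)/2)*(sqrt(2)*p + 1)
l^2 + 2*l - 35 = (l - 5)*(l + 7)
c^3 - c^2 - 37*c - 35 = (c - 7)*(c + 1)*(c + 5)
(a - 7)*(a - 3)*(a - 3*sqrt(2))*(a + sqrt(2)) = a^4 - 10*a^3 - 2*sqrt(2)*a^3 + 15*a^2 + 20*sqrt(2)*a^2 - 42*sqrt(2)*a + 60*a - 126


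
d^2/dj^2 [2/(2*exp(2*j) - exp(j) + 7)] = 2*((1 - 8*exp(j))*(2*exp(2*j) - exp(j) + 7) + 2*(4*exp(j) - 1)^2*exp(j))*exp(j)/(2*exp(2*j) - exp(j) + 7)^3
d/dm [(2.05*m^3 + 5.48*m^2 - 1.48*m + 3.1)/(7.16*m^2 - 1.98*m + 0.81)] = (14.678*m^4 - 8.11799999999999*m^3 + 4.72789999999999*m^2 - 35.5144*m + 4.9392)/(51.2656*m^4 - 28.3536*m^3 + 15.5196*m^2 - 3.2076*m + 0.6561)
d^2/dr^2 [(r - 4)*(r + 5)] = 2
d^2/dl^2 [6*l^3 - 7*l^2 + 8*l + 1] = 36*l - 14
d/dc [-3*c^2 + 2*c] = 2 - 6*c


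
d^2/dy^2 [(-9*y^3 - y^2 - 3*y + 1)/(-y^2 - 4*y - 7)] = 8*(20*y^3 + 183*y^2 + 312*y - 11)/(y^6 + 12*y^5 + 69*y^4 + 232*y^3 + 483*y^2 + 588*y + 343)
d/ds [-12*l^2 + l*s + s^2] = l + 2*s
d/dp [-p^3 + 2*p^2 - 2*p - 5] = -3*p^2 + 4*p - 2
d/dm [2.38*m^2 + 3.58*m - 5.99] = 4.76*m + 3.58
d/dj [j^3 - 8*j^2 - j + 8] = 3*j^2 - 16*j - 1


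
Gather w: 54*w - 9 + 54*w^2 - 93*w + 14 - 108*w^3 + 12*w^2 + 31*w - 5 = -108*w^3 + 66*w^2 - 8*w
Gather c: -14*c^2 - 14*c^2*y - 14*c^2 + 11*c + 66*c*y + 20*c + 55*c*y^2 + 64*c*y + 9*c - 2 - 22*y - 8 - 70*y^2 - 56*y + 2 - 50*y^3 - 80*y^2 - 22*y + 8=c^2*(-14*y - 28) + c*(55*y^2 + 130*y + 40) - 50*y^3 - 150*y^2 - 100*y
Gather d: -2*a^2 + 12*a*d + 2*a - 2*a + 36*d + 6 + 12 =-2*a^2 + d*(12*a + 36) + 18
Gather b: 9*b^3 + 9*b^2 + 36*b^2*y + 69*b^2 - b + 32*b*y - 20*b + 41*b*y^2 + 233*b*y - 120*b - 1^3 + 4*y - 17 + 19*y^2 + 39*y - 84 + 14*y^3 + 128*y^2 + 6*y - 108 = 9*b^3 + b^2*(36*y + 78) + b*(41*y^2 + 265*y - 141) + 14*y^3 + 147*y^2 + 49*y - 210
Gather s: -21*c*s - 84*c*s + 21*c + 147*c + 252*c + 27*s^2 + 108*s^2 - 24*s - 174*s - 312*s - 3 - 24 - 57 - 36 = 420*c + 135*s^2 + s*(-105*c - 510) - 120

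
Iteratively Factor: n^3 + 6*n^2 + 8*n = (n + 2)*(n^2 + 4*n) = (n + 2)*(n + 4)*(n)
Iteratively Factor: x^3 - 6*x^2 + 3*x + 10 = (x + 1)*(x^2 - 7*x + 10) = (x - 2)*(x + 1)*(x - 5)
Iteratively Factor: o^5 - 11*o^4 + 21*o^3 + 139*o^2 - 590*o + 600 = (o - 5)*(o^4 - 6*o^3 - 9*o^2 + 94*o - 120) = (o - 5)*(o - 3)*(o^3 - 3*o^2 - 18*o + 40) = (o - 5)^2*(o - 3)*(o^2 + 2*o - 8) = (o - 5)^2*(o - 3)*(o + 4)*(o - 2)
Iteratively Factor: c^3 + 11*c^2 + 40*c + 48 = (c + 4)*(c^2 + 7*c + 12) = (c + 4)^2*(c + 3)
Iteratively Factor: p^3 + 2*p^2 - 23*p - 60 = (p + 4)*(p^2 - 2*p - 15) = (p - 5)*(p + 4)*(p + 3)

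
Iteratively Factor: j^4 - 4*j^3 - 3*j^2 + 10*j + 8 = (j - 2)*(j^3 - 2*j^2 - 7*j - 4) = (j - 2)*(j + 1)*(j^2 - 3*j - 4) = (j - 2)*(j + 1)^2*(j - 4)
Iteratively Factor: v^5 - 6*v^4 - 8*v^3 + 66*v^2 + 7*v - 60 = (v - 1)*(v^4 - 5*v^3 - 13*v^2 + 53*v + 60) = (v - 1)*(v + 3)*(v^3 - 8*v^2 + 11*v + 20) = (v - 1)*(v + 1)*(v + 3)*(v^2 - 9*v + 20) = (v - 5)*(v - 1)*(v + 1)*(v + 3)*(v - 4)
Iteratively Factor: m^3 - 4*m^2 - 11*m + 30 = (m - 2)*(m^2 - 2*m - 15) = (m - 5)*(m - 2)*(m + 3)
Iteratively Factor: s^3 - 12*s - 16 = (s - 4)*(s^2 + 4*s + 4) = (s - 4)*(s + 2)*(s + 2)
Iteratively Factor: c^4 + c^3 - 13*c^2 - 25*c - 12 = (c + 3)*(c^3 - 2*c^2 - 7*c - 4) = (c - 4)*(c + 3)*(c^2 + 2*c + 1) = (c - 4)*(c + 1)*(c + 3)*(c + 1)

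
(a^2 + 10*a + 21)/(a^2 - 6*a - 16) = (a^2 + 10*a + 21)/(a^2 - 6*a - 16)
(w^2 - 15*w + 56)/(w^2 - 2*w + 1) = (w^2 - 15*w + 56)/(w^2 - 2*w + 1)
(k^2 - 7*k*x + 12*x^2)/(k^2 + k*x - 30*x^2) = (k^2 - 7*k*x + 12*x^2)/(k^2 + k*x - 30*x^2)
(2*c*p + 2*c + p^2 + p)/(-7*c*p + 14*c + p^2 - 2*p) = (2*c*p + 2*c + p^2 + p)/(-7*c*p + 14*c + p^2 - 2*p)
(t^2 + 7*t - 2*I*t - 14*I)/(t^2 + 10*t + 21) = (t - 2*I)/(t + 3)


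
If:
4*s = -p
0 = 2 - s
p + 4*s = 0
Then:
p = -8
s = 2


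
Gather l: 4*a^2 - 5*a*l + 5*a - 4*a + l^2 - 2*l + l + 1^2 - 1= 4*a^2 + a + l^2 + l*(-5*a - 1)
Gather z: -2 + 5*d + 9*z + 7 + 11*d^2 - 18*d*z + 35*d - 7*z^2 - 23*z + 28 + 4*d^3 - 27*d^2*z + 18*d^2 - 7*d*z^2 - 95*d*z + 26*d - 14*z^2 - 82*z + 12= 4*d^3 + 29*d^2 + 66*d + z^2*(-7*d - 21) + z*(-27*d^2 - 113*d - 96) + 45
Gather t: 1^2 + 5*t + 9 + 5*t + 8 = 10*t + 18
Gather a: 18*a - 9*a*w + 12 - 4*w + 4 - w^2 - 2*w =a*(18 - 9*w) - w^2 - 6*w + 16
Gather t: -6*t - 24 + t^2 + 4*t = t^2 - 2*t - 24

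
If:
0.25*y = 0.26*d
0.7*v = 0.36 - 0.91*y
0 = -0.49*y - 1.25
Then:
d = -2.45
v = 3.83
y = -2.55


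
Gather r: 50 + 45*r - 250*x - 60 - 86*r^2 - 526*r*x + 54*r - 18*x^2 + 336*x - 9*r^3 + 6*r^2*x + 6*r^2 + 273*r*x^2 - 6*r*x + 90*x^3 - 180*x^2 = -9*r^3 + r^2*(6*x - 80) + r*(273*x^2 - 532*x + 99) + 90*x^3 - 198*x^2 + 86*x - 10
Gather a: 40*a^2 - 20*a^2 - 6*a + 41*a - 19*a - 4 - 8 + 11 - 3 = 20*a^2 + 16*a - 4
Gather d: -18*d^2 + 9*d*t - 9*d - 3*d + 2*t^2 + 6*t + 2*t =-18*d^2 + d*(9*t - 12) + 2*t^2 + 8*t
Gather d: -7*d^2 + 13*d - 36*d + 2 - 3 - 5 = -7*d^2 - 23*d - 6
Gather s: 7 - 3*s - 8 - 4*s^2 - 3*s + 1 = -4*s^2 - 6*s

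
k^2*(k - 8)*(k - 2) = k^4 - 10*k^3 + 16*k^2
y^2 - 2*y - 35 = (y - 7)*(y + 5)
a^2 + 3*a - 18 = (a - 3)*(a + 6)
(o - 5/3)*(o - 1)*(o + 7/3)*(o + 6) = o^4 + 17*o^3/3 - 59*o^2/9 - 211*o/9 + 70/3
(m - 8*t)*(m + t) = m^2 - 7*m*t - 8*t^2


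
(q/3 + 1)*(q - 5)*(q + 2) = q^3/3 - 19*q/3 - 10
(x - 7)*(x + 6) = x^2 - x - 42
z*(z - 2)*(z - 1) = z^3 - 3*z^2 + 2*z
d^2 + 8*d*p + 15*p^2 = (d + 3*p)*(d + 5*p)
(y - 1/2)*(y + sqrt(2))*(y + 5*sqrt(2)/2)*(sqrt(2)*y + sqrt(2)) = sqrt(2)*y^4 + sqrt(2)*y^3/2 + 7*y^3 + 7*y^2/2 + 9*sqrt(2)*y^2/2 - 7*y/2 + 5*sqrt(2)*y/2 - 5*sqrt(2)/2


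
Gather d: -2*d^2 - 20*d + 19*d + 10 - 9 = -2*d^2 - d + 1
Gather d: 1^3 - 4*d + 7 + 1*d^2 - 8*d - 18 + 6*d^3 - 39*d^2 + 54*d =6*d^3 - 38*d^2 + 42*d - 10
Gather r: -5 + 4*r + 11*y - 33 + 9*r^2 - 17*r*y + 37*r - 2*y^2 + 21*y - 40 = 9*r^2 + r*(41 - 17*y) - 2*y^2 + 32*y - 78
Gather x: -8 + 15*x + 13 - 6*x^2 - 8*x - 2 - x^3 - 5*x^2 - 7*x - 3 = -x^3 - 11*x^2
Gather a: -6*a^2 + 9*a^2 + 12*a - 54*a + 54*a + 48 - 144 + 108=3*a^2 + 12*a + 12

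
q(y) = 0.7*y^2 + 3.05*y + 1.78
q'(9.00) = 15.65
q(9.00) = 85.93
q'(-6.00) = -5.35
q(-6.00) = 8.68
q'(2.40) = 6.41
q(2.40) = 13.13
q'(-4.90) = -3.81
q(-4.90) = 3.64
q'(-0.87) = 1.83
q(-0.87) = -0.34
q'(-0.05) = 2.98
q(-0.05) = 1.63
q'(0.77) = 4.13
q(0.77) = 4.54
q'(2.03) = 5.89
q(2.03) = 10.86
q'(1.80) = 5.57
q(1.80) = 9.54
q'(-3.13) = -1.33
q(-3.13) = -0.91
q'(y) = 1.4*y + 3.05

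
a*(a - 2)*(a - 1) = a^3 - 3*a^2 + 2*a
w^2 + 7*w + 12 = (w + 3)*(w + 4)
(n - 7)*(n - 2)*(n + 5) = n^3 - 4*n^2 - 31*n + 70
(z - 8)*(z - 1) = z^2 - 9*z + 8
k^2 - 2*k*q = k*(k - 2*q)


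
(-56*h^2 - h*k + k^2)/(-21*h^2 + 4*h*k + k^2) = (8*h - k)/(3*h - k)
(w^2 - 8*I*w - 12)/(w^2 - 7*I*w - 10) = (w - 6*I)/(w - 5*I)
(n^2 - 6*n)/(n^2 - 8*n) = (n - 6)/(n - 8)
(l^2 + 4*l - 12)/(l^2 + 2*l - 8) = (l + 6)/(l + 4)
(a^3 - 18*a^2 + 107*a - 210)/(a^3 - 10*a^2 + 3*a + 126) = (a - 5)/(a + 3)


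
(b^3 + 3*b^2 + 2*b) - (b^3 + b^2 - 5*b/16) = 2*b^2 + 37*b/16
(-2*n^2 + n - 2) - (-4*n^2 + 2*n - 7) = 2*n^2 - n + 5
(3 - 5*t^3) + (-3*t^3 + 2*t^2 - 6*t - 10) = -8*t^3 + 2*t^2 - 6*t - 7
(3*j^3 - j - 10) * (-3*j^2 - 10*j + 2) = -9*j^5 - 30*j^4 + 9*j^3 + 40*j^2 + 98*j - 20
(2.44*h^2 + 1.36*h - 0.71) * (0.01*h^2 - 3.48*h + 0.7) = 0.0244*h^4 - 8.4776*h^3 - 3.0319*h^2 + 3.4228*h - 0.497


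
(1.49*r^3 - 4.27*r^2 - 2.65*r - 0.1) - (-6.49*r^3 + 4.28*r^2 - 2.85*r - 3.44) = 7.98*r^3 - 8.55*r^2 + 0.2*r + 3.34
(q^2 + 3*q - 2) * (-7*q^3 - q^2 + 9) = -7*q^5 - 22*q^4 + 11*q^3 + 11*q^2 + 27*q - 18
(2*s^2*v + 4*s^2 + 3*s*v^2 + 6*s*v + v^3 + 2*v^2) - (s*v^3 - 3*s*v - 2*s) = 2*s^2*v + 4*s^2 - s*v^3 + 3*s*v^2 + 9*s*v + 2*s + v^3 + 2*v^2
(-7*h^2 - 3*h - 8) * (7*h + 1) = -49*h^3 - 28*h^2 - 59*h - 8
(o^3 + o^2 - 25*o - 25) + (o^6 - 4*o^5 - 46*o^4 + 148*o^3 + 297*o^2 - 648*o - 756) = o^6 - 4*o^5 - 46*o^4 + 149*o^3 + 298*o^2 - 673*o - 781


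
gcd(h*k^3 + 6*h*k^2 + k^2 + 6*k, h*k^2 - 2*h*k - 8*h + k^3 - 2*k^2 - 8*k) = 1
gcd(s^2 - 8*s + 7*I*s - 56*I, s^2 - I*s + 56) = s + 7*I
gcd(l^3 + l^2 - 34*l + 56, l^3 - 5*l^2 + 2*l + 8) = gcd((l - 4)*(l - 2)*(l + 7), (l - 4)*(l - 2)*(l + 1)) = l^2 - 6*l + 8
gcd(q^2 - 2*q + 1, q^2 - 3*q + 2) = q - 1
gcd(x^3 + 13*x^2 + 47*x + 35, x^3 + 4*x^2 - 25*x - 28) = x^2 + 8*x + 7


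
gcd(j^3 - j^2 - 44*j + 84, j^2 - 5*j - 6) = j - 6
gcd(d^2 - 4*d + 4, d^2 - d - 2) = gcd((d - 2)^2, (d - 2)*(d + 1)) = d - 2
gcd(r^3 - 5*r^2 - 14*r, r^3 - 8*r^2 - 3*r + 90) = 1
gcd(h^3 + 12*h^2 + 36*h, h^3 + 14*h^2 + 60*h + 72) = h^2 + 12*h + 36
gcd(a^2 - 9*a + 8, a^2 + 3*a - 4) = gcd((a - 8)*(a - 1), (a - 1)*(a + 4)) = a - 1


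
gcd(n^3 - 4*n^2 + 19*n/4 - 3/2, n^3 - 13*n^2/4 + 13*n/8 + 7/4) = n - 2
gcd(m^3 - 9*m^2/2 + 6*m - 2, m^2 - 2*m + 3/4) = m - 1/2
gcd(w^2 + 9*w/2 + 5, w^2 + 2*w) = w + 2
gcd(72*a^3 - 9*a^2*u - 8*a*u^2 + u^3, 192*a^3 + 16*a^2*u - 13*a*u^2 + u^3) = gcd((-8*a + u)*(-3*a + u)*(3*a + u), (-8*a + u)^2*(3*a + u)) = -24*a^2 - 5*a*u + u^2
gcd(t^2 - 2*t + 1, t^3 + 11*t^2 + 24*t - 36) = t - 1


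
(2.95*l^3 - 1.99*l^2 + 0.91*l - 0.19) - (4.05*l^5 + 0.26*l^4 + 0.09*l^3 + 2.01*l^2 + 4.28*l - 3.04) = -4.05*l^5 - 0.26*l^4 + 2.86*l^3 - 4.0*l^2 - 3.37*l + 2.85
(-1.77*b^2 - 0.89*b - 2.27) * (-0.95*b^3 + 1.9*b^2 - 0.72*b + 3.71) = 1.6815*b^5 - 2.5175*b^4 + 1.7399*b^3 - 10.2389*b^2 - 1.6675*b - 8.4217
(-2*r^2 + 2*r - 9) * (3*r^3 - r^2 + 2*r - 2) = -6*r^5 + 8*r^4 - 33*r^3 + 17*r^2 - 22*r + 18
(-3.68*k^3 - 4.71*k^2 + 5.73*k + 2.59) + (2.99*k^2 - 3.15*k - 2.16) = -3.68*k^3 - 1.72*k^2 + 2.58*k + 0.43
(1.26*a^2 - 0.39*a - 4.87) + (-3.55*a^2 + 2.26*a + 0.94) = -2.29*a^2 + 1.87*a - 3.93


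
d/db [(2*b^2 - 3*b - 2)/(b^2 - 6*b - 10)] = 9*(-b^2 - 4*b + 2)/(b^4 - 12*b^3 + 16*b^2 + 120*b + 100)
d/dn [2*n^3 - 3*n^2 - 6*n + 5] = 6*n^2 - 6*n - 6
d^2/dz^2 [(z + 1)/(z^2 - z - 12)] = 2*(-3*z*(-z^2 + z + 12) - (z + 1)*(2*z - 1)^2)/(-z^2 + z + 12)^3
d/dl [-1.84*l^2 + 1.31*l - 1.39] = 1.31 - 3.68*l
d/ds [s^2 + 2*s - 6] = 2*s + 2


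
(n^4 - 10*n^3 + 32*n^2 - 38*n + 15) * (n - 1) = n^5 - 11*n^4 + 42*n^3 - 70*n^2 + 53*n - 15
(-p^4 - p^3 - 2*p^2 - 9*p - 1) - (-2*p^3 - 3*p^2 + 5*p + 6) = -p^4 + p^3 + p^2 - 14*p - 7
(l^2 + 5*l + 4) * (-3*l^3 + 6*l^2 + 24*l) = -3*l^5 - 9*l^4 + 42*l^3 + 144*l^2 + 96*l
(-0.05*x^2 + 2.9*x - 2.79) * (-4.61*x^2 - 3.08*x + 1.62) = 0.2305*x^4 - 13.215*x^3 + 3.8489*x^2 + 13.2912*x - 4.5198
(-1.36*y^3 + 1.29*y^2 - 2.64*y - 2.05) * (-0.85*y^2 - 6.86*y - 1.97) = 1.156*y^5 + 8.2331*y^4 - 3.9262*y^3 + 17.3116*y^2 + 19.2638*y + 4.0385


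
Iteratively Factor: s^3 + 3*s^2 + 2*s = (s + 1)*(s^2 + 2*s) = s*(s + 1)*(s + 2)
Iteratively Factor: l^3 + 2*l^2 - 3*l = (l + 3)*(l^2 - l) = (l - 1)*(l + 3)*(l)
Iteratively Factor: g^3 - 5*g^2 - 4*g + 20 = (g + 2)*(g^2 - 7*g + 10) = (g - 2)*(g + 2)*(g - 5)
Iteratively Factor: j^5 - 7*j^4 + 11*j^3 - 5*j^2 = (j - 1)*(j^4 - 6*j^3 + 5*j^2) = (j - 5)*(j - 1)*(j^3 - j^2) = j*(j - 5)*(j - 1)*(j^2 - j) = j*(j - 5)*(j - 1)^2*(j)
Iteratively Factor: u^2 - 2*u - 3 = (u - 3)*(u + 1)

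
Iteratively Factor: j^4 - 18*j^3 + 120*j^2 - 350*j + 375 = (j - 5)*(j^3 - 13*j^2 + 55*j - 75) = (j - 5)*(j - 3)*(j^2 - 10*j + 25) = (j - 5)^2*(j - 3)*(j - 5)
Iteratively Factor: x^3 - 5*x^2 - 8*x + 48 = (x + 3)*(x^2 - 8*x + 16) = (x - 4)*(x + 3)*(x - 4)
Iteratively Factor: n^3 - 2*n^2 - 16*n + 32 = (n + 4)*(n^2 - 6*n + 8) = (n - 2)*(n + 4)*(n - 4)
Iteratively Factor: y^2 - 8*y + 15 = (y - 5)*(y - 3)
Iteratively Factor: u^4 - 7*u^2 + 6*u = (u - 2)*(u^3 + 2*u^2 - 3*u) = u*(u - 2)*(u^2 + 2*u - 3) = u*(u - 2)*(u + 3)*(u - 1)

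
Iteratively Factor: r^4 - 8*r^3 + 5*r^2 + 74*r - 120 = (r - 4)*(r^3 - 4*r^2 - 11*r + 30) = (r - 5)*(r - 4)*(r^2 + r - 6) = (r - 5)*(r - 4)*(r - 2)*(r + 3)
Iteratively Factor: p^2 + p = (p + 1)*(p)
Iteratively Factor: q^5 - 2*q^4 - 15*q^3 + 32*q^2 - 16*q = (q)*(q^4 - 2*q^3 - 15*q^2 + 32*q - 16) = q*(q - 1)*(q^3 - q^2 - 16*q + 16) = q*(q - 4)*(q - 1)*(q^2 + 3*q - 4) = q*(q - 4)*(q - 1)^2*(q + 4)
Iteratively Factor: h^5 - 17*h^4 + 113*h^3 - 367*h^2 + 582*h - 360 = (h - 3)*(h^4 - 14*h^3 + 71*h^2 - 154*h + 120) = (h - 4)*(h - 3)*(h^3 - 10*h^2 + 31*h - 30) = (h - 4)*(h - 3)^2*(h^2 - 7*h + 10) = (h - 5)*(h - 4)*(h - 3)^2*(h - 2)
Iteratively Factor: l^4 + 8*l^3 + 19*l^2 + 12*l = (l + 1)*(l^3 + 7*l^2 + 12*l) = (l + 1)*(l + 4)*(l^2 + 3*l) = (l + 1)*(l + 3)*(l + 4)*(l)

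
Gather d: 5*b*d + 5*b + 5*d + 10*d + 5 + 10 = 5*b + d*(5*b + 15) + 15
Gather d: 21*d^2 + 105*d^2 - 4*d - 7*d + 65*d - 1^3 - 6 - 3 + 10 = 126*d^2 + 54*d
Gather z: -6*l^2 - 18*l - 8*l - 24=-6*l^2 - 26*l - 24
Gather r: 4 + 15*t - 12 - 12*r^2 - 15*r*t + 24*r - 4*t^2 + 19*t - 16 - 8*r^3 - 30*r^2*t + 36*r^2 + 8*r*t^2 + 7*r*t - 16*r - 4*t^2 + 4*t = -8*r^3 + r^2*(24 - 30*t) + r*(8*t^2 - 8*t + 8) - 8*t^2 + 38*t - 24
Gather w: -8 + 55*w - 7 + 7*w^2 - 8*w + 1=7*w^2 + 47*w - 14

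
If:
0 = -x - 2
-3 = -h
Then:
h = 3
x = -2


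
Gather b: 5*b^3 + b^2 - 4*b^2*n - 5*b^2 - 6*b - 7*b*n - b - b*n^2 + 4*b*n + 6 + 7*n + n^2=5*b^3 + b^2*(-4*n - 4) + b*(-n^2 - 3*n - 7) + n^2 + 7*n + 6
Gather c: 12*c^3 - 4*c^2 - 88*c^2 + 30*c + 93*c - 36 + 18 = 12*c^3 - 92*c^2 + 123*c - 18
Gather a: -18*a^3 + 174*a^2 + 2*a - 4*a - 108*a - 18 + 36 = -18*a^3 + 174*a^2 - 110*a + 18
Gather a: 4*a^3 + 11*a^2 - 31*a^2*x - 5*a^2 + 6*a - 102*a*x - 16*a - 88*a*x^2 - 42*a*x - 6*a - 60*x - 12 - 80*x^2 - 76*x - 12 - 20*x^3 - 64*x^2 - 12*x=4*a^3 + a^2*(6 - 31*x) + a*(-88*x^2 - 144*x - 16) - 20*x^3 - 144*x^2 - 148*x - 24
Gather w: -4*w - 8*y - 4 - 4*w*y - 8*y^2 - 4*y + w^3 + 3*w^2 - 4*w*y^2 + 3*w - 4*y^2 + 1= w^3 + 3*w^2 + w*(-4*y^2 - 4*y - 1) - 12*y^2 - 12*y - 3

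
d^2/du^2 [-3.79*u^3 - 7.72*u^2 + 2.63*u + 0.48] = -22.74*u - 15.44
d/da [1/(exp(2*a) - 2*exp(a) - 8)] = 2*(1 - exp(a))*exp(a)/(-exp(2*a) + 2*exp(a) + 8)^2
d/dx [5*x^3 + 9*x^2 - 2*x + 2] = 15*x^2 + 18*x - 2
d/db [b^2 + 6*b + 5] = 2*b + 6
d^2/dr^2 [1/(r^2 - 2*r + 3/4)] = 32*(-4*r^2 + 8*r + 16*(r - 1)^2 - 3)/(4*r^2 - 8*r + 3)^3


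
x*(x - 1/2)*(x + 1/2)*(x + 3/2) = x^4 + 3*x^3/2 - x^2/4 - 3*x/8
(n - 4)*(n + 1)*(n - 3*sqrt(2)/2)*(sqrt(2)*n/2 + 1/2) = sqrt(2)*n^4/2 - 3*sqrt(2)*n^3/2 - n^3 - 11*sqrt(2)*n^2/4 + 3*n^2 + 9*sqrt(2)*n/4 + 4*n + 3*sqrt(2)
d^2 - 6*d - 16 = (d - 8)*(d + 2)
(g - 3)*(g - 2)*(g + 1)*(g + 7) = g^4 + 3*g^3 - 27*g^2 + 13*g + 42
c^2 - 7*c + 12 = (c - 4)*(c - 3)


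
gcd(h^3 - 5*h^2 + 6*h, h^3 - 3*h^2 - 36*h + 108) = h - 3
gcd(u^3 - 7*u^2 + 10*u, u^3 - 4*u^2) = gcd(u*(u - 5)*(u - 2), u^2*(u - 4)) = u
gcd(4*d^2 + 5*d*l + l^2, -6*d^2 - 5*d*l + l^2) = d + l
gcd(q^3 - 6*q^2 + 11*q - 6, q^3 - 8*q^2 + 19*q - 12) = q^2 - 4*q + 3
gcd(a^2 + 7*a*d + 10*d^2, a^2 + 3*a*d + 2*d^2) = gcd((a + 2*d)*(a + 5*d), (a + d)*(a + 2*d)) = a + 2*d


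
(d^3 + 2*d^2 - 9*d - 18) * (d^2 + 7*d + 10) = d^5 + 9*d^4 + 15*d^3 - 61*d^2 - 216*d - 180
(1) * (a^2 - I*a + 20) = a^2 - I*a + 20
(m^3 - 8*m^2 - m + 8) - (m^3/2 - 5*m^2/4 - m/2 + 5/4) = m^3/2 - 27*m^2/4 - m/2 + 27/4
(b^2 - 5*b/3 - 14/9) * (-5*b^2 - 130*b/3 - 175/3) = -5*b^4 - 35*b^3 + 65*b^2/3 + 4445*b/27 + 2450/27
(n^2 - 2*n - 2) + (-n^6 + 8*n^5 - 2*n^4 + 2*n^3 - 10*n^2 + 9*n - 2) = -n^6 + 8*n^5 - 2*n^4 + 2*n^3 - 9*n^2 + 7*n - 4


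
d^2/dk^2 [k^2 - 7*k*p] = 2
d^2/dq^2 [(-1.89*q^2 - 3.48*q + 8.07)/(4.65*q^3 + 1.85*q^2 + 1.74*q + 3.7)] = (-81.73305*q^6 - 451.4778*q^5 + 2006.05464*q^4 + 1610.65968*q^3 + 1353.58677*q^2 - 534.27852*q - 68.552556)/(100.544625*q^9 + 120.004875*q^8 + 160.613325*q^7 + 336.151475*q^6 + 251.07597*q^5 + 234.41313*q^4 + 267.705324*q^3 + 109.58586*q^2 + 71.4618*q + 50.653)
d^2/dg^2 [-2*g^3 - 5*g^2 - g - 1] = -12*g - 10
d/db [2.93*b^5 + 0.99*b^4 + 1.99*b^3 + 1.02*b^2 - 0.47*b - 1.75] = 14.65*b^4 + 3.96*b^3 + 5.97*b^2 + 2.04*b - 0.47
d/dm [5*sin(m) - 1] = 5*cos(m)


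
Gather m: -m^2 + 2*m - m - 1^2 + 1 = -m^2 + m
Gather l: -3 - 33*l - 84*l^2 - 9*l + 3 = -84*l^2 - 42*l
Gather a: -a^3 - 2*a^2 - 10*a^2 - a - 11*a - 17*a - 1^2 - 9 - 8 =-a^3 - 12*a^2 - 29*a - 18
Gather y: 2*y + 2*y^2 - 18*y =2*y^2 - 16*y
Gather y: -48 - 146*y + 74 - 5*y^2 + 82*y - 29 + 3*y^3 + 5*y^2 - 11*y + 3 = 3*y^3 - 75*y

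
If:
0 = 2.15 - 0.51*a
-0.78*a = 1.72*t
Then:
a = 4.22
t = -1.91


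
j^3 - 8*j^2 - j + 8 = (j - 8)*(j - 1)*(j + 1)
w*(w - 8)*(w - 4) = w^3 - 12*w^2 + 32*w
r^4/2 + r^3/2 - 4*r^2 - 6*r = r*(r/2 + 1)*(r - 3)*(r + 2)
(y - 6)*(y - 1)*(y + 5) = y^3 - 2*y^2 - 29*y + 30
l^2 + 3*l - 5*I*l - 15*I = (l + 3)*(l - 5*I)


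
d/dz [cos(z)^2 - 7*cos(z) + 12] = (7 - 2*cos(z))*sin(z)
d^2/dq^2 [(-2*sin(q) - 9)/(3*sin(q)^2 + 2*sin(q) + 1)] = 2*(9*sin(q)^5 + 156*sin(q)^4 + 45*sin(q)^3 - 281*sin(q)^2 - 152*sin(q) - 5)/(3*sin(q)^2 + 2*sin(q) + 1)^3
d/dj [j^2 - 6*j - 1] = 2*j - 6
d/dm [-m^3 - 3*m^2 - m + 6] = -3*m^2 - 6*m - 1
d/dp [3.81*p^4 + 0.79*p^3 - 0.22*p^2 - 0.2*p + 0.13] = 15.24*p^3 + 2.37*p^2 - 0.44*p - 0.2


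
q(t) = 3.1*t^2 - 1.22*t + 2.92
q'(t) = 6.2*t - 1.22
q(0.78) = 3.85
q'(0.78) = 3.62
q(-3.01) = 34.68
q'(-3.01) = -19.88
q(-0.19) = 3.26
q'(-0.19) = -2.40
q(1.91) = 11.90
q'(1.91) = 10.62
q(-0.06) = 3.00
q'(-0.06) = -1.59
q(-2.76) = 29.90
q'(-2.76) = -18.33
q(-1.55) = 12.26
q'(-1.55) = -10.83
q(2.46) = 18.68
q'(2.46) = 14.03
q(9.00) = 243.04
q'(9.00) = 54.58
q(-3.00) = 34.48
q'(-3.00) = -19.82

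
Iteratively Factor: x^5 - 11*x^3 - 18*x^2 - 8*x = (x)*(x^4 - 11*x^2 - 18*x - 8) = x*(x + 1)*(x^3 - x^2 - 10*x - 8) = x*(x + 1)*(x + 2)*(x^2 - 3*x - 4) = x*(x + 1)^2*(x + 2)*(x - 4)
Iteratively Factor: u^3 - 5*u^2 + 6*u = (u - 2)*(u^2 - 3*u) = u*(u - 2)*(u - 3)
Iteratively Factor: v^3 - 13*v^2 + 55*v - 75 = (v - 3)*(v^2 - 10*v + 25) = (v - 5)*(v - 3)*(v - 5)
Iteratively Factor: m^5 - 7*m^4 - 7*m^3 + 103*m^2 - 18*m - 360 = (m - 4)*(m^4 - 3*m^3 - 19*m^2 + 27*m + 90) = (m - 4)*(m + 3)*(m^3 - 6*m^2 - m + 30) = (m - 4)*(m + 2)*(m + 3)*(m^2 - 8*m + 15) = (m - 5)*(m - 4)*(m + 2)*(m + 3)*(m - 3)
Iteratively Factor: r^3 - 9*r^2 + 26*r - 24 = (r - 4)*(r^2 - 5*r + 6) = (r - 4)*(r - 2)*(r - 3)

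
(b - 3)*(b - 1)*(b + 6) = b^3 + 2*b^2 - 21*b + 18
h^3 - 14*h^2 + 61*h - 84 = (h - 7)*(h - 4)*(h - 3)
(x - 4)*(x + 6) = x^2 + 2*x - 24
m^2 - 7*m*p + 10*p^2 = (m - 5*p)*(m - 2*p)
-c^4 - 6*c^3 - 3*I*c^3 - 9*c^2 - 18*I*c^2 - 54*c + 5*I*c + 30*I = (c + 6)*(c + 5*I)*(I*c + 1)^2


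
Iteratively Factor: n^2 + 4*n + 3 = (n + 1)*(n + 3)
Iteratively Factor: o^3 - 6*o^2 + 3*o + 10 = (o + 1)*(o^2 - 7*o + 10) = (o - 5)*(o + 1)*(o - 2)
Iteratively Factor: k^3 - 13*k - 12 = (k - 4)*(k^2 + 4*k + 3) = (k - 4)*(k + 3)*(k + 1)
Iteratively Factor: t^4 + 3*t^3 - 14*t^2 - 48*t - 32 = (t + 2)*(t^3 + t^2 - 16*t - 16) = (t + 1)*(t + 2)*(t^2 - 16) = (t - 4)*(t + 1)*(t + 2)*(t + 4)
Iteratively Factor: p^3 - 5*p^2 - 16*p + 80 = (p + 4)*(p^2 - 9*p + 20) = (p - 4)*(p + 4)*(p - 5)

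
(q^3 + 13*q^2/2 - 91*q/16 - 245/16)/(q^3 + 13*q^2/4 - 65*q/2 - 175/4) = (q - 7/4)/(q - 5)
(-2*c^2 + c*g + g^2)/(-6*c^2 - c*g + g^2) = (c - g)/(3*c - g)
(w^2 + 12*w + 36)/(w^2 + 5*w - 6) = (w + 6)/(w - 1)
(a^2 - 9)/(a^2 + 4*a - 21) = (a + 3)/(a + 7)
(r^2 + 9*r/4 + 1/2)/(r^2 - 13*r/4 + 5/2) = (4*r^2 + 9*r + 2)/(4*r^2 - 13*r + 10)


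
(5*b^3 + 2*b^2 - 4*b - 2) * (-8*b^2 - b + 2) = -40*b^5 - 21*b^4 + 40*b^3 + 24*b^2 - 6*b - 4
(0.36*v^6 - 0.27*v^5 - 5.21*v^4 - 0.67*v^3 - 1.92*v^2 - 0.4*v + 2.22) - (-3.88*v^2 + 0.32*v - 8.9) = 0.36*v^6 - 0.27*v^5 - 5.21*v^4 - 0.67*v^3 + 1.96*v^2 - 0.72*v + 11.12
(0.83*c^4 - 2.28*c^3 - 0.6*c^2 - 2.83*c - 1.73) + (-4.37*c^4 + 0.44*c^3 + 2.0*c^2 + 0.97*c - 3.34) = -3.54*c^4 - 1.84*c^3 + 1.4*c^2 - 1.86*c - 5.07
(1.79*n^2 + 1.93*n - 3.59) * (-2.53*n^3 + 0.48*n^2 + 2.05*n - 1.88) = -4.5287*n^5 - 4.0237*n^4 + 13.6786*n^3 - 1.1319*n^2 - 10.9879*n + 6.7492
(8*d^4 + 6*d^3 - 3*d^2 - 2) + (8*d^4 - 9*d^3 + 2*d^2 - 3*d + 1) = 16*d^4 - 3*d^3 - d^2 - 3*d - 1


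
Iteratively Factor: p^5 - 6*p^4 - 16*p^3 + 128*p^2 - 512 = (p - 4)*(p^4 - 2*p^3 - 24*p^2 + 32*p + 128) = (p - 4)*(p + 4)*(p^3 - 6*p^2 + 32) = (p - 4)^2*(p + 4)*(p^2 - 2*p - 8) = (p - 4)^3*(p + 4)*(p + 2)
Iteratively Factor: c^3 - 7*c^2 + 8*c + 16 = (c + 1)*(c^2 - 8*c + 16) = (c - 4)*(c + 1)*(c - 4)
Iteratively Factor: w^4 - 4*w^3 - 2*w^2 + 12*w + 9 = (w - 3)*(w^3 - w^2 - 5*w - 3) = (w - 3)*(w + 1)*(w^2 - 2*w - 3) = (w - 3)^2*(w + 1)*(w + 1)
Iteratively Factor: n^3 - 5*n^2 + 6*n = (n - 3)*(n^2 - 2*n) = n*(n - 3)*(n - 2)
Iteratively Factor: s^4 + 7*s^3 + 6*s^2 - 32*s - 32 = (s + 1)*(s^3 + 6*s^2 - 32) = (s + 1)*(s + 4)*(s^2 + 2*s - 8) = (s + 1)*(s + 4)^2*(s - 2)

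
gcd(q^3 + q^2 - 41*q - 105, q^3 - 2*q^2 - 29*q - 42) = q^2 - 4*q - 21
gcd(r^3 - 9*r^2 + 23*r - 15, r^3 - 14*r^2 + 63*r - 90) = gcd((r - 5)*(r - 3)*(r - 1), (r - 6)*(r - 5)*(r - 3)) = r^2 - 8*r + 15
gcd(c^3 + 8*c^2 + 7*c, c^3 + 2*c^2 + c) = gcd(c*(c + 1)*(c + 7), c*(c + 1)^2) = c^2 + c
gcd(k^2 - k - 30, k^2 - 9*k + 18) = k - 6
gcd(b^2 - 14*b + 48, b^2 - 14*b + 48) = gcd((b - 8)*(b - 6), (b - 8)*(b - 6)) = b^2 - 14*b + 48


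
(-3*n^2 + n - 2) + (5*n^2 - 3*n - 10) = 2*n^2 - 2*n - 12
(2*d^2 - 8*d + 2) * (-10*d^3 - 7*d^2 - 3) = -20*d^5 + 66*d^4 + 36*d^3 - 20*d^2 + 24*d - 6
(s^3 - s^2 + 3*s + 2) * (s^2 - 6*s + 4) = s^5 - 7*s^4 + 13*s^3 - 20*s^2 + 8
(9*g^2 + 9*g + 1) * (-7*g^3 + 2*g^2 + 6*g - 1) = -63*g^5 - 45*g^4 + 65*g^3 + 47*g^2 - 3*g - 1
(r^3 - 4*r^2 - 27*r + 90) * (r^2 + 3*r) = r^5 - r^4 - 39*r^3 + 9*r^2 + 270*r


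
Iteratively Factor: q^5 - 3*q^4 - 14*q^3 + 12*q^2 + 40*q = (q + 2)*(q^4 - 5*q^3 - 4*q^2 + 20*q) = (q - 5)*(q + 2)*(q^3 - 4*q) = q*(q - 5)*(q + 2)*(q^2 - 4) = q*(q - 5)*(q + 2)^2*(q - 2)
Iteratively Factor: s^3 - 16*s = (s - 4)*(s^2 + 4*s) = (s - 4)*(s + 4)*(s)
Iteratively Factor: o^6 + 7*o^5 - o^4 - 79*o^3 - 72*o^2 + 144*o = (o - 3)*(o^5 + 10*o^4 + 29*o^3 + 8*o^2 - 48*o) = (o - 3)*(o - 1)*(o^4 + 11*o^3 + 40*o^2 + 48*o) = (o - 3)*(o - 1)*(o + 3)*(o^3 + 8*o^2 + 16*o) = (o - 3)*(o - 1)*(o + 3)*(o + 4)*(o^2 + 4*o) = o*(o - 3)*(o - 1)*(o + 3)*(o + 4)*(o + 4)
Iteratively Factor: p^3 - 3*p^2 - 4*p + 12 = (p - 3)*(p^2 - 4) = (p - 3)*(p + 2)*(p - 2)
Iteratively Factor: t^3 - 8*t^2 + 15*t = (t - 3)*(t^2 - 5*t) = t*(t - 3)*(t - 5)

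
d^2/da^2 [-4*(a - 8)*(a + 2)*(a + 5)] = 8 - 24*a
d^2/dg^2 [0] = 0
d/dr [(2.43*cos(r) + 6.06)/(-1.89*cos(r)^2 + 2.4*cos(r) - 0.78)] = (-4.5927*cos(r)^2 - 22.9068*cos(r) + 16.4394)*sin(r)/(3.5721*cos(r)^4 - 9.072*cos(r)^3 + 8.7084*cos(r)^2 - 3.744*cos(r) + 0.6084)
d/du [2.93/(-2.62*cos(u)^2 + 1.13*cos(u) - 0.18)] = (3.3109 - 15.3532*cos(u))*sin(u)/(2.62*cos(u)^2 - 1.13*cos(u) + 0.18)^2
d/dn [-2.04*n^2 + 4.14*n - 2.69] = 4.14 - 4.08*n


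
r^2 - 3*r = r*(r - 3)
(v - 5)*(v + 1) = v^2 - 4*v - 5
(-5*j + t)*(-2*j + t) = 10*j^2 - 7*j*t + t^2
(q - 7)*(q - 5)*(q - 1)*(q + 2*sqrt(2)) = q^4 - 13*q^3 + 2*sqrt(2)*q^3 - 26*sqrt(2)*q^2 + 47*q^2 - 35*q + 94*sqrt(2)*q - 70*sqrt(2)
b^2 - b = b*(b - 1)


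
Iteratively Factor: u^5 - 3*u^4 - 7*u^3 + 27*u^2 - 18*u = (u + 3)*(u^4 - 6*u^3 + 11*u^2 - 6*u) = (u - 2)*(u + 3)*(u^3 - 4*u^2 + 3*u) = u*(u - 2)*(u + 3)*(u^2 - 4*u + 3) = u*(u - 2)*(u - 1)*(u + 3)*(u - 3)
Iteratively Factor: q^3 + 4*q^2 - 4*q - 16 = (q + 4)*(q^2 - 4) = (q + 2)*(q + 4)*(q - 2)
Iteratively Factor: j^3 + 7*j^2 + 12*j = (j + 4)*(j^2 + 3*j) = j*(j + 4)*(j + 3)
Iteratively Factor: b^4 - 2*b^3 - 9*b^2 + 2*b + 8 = (b + 1)*(b^3 - 3*b^2 - 6*b + 8) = (b - 4)*(b + 1)*(b^2 + b - 2) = (b - 4)*(b - 1)*(b + 1)*(b + 2)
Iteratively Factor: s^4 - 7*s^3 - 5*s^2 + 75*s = (s - 5)*(s^3 - 2*s^2 - 15*s) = s*(s - 5)*(s^2 - 2*s - 15) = s*(s - 5)*(s + 3)*(s - 5)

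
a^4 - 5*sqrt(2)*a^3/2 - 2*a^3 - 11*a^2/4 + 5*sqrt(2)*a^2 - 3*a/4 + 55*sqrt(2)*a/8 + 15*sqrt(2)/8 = (a - 3)*(a + 1/2)^2*(a - 5*sqrt(2)/2)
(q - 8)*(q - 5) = q^2 - 13*q + 40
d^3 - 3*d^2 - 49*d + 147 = (d - 7)*(d - 3)*(d + 7)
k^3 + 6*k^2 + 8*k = k*(k + 2)*(k + 4)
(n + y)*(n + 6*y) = n^2 + 7*n*y + 6*y^2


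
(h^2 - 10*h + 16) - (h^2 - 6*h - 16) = 32 - 4*h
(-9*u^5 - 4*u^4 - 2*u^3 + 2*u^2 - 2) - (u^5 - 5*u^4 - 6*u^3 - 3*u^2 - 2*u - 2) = -10*u^5 + u^4 + 4*u^3 + 5*u^2 + 2*u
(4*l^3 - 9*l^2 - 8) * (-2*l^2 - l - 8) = -8*l^5 + 14*l^4 - 23*l^3 + 88*l^2 + 8*l + 64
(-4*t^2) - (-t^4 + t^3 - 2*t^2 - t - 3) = t^4 - t^3 - 2*t^2 + t + 3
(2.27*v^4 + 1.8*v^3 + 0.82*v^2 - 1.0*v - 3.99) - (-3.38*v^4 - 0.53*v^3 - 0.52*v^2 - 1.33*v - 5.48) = 5.65*v^4 + 2.33*v^3 + 1.34*v^2 + 0.33*v + 1.49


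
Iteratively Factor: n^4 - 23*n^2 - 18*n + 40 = (n - 5)*(n^3 + 5*n^2 + 2*n - 8) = (n - 5)*(n + 4)*(n^2 + n - 2) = (n - 5)*(n + 2)*(n + 4)*(n - 1)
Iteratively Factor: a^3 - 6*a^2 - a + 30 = (a - 5)*(a^2 - a - 6) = (a - 5)*(a + 2)*(a - 3)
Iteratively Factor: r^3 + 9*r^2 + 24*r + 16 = (r + 1)*(r^2 + 8*r + 16) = (r + 1)*(r + 4)*(r + 4)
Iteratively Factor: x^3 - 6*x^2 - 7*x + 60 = (x + 3)*(x^2 - 9*x + 20) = (x - 5)*(x + 3)*(x - 4)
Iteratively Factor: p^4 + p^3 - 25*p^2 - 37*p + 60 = (p - 1)*(p^3 + 2*p^2 - 23*p - 60) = (p - 1)*(p + 3)*(p^2 - p - 20) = (p - 5)*(p - 1)*(p + 3)*(p + 4)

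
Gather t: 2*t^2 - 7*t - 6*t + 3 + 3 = 2*t^2 - 13*t + 6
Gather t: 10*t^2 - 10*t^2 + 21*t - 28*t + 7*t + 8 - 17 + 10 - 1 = 0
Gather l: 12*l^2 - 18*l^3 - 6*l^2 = -18*l^3 + 6*l^2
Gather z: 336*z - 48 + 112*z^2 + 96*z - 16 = 112*z^2 + 432*z - 64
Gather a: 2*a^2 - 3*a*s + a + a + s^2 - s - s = 2*a^2 + a*(2 - 3*s) + s^2 - 2*s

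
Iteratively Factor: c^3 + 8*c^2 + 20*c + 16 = (c + 2)*(c^2 + 6*c + 8) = (c + 2)^2*(c + 4)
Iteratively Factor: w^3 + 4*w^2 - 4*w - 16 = (w + 4)*(w^2 - 4) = (w - 2)*(w + 4)*(w + 2)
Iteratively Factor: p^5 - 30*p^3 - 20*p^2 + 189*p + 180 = (p - 3)*(p^4 + 3*p^3 - 21*p^2 - 83*p - 60) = (p - 3)*(p + 3)*(p^3 - 21*p - 20) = (p - 3)*(p + 3)*(p + 4)*(p^2 - 4*p - 5) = (p - 5)*(p - 3)*(p + 3)*(p + 4)*(p + 1)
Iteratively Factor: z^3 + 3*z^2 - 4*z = (z + 4)*(z^2 - z) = z*(z + 4)*(z - 1)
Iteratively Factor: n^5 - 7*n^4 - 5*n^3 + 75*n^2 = (n)*(n^4 - 7*n^3 - 5*n^2 + 75*n) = n*(n - 5)*(n^3 - 2*n^2 - 15*n) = n*(n - 5)^2*(n^2 + 3*n) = n^2*(n - 5)^2*(n + 3)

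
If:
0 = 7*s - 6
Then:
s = 6/7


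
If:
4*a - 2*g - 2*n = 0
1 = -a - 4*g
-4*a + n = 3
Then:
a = -11/7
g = 1/7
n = -23/7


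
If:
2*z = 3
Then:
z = 3/2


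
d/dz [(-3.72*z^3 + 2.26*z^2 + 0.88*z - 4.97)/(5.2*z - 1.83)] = (-38.688*z^3 + 32.1748*z^2 - 8.2716*z + 24.2336)/(27.04*z^2 - 19.032*z + 3.3489)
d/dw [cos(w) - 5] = -sin(w)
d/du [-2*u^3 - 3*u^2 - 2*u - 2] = -6*u^2 - 6*u - 2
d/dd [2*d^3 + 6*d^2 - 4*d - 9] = 6*d^2 + 12*d - 4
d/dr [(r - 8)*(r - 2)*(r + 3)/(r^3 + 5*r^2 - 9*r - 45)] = 2*(6*r^2 - 31*r + 59)/(r^4 + 4*r^3 - 26*r^2 - 60*r + 225)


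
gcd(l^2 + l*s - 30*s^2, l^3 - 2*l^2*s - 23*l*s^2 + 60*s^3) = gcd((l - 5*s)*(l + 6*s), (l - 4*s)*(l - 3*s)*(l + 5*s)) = 1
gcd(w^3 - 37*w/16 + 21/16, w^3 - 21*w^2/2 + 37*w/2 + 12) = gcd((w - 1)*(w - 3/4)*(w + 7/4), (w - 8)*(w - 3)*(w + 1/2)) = 1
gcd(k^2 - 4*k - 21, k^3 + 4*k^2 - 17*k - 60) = k + 3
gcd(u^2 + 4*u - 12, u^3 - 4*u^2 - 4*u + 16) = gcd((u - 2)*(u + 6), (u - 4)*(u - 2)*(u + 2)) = u - 2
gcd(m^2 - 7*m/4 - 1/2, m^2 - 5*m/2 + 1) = m - 2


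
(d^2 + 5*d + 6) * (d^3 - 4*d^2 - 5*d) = d^5 + d^4 - 19*d^3 - 49*d^2 - 30*d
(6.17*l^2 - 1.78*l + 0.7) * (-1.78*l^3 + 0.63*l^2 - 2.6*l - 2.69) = -10.9826*l^5 + 7.0555*l^4 - 18.4094*l^3 - 11.5283*l^2 + 2.9682*l - 1.883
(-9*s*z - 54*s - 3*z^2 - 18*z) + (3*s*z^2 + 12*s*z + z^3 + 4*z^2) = 3*s*z^2 + 3*s*z - 54*s + z^3 + z^2 - 18*z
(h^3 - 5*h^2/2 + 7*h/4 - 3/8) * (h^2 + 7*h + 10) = h^5 + 9*h^4/2 - 23*h^3/4 - 105*h^2/8 + 119*h/8 - 15/4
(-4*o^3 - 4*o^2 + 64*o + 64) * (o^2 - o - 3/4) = -4*o^5 + 71*o^3 + 3*o^2 - 112*o - 48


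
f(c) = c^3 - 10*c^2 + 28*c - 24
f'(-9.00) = 451.00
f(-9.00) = -1815.00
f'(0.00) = 28.00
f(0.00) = -24.00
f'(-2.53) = 97.80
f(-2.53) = -175.04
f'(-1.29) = 58.79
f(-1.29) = -78.91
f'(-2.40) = 93.28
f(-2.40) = -162.62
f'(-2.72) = 104.60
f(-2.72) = -194.27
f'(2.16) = -1.20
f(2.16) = -0.10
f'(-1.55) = 66.21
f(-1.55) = -95.15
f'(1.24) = 7.81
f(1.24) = -2.75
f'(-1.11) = 53.90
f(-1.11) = -68.77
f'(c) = 3*c^2 - 20*c + 28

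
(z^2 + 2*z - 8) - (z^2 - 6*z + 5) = 8*z - 13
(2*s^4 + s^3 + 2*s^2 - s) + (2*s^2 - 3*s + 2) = 2*s^4 + s^3 + 4*s^2 - 4*s + 2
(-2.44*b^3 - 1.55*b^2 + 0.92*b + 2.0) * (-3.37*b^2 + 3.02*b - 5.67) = 8.2228*b^5 - 2.1453*b^4 + 6.0534*b^3 + 4.8269*b^2 + 0.8236*b - 11.34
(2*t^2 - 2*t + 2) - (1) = 2*t^2 - 2*t + 1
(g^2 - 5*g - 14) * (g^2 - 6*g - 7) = g^4 - 11*g^3 + 9*g^2 + 119*g + 98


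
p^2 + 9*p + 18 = (p + 3)*(p + 6)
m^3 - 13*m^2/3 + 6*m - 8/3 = (m - 2)*(m - 4/3)*(m - 1)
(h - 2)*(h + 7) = h^2 + 5*h - 14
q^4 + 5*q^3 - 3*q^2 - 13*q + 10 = (q - 1)^2*(q + 2)*(q + 5)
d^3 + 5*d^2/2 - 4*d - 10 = (d - 2)*(d + 2)*(d + 5/2)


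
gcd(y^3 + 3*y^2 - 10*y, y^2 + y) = y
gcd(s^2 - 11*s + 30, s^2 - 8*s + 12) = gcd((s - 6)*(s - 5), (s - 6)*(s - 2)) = s - 6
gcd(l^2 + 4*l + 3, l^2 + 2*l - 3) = l + 3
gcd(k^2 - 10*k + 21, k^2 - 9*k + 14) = k - 7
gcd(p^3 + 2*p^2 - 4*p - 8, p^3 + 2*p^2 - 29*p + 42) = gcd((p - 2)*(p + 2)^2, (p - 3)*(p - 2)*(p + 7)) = p - 2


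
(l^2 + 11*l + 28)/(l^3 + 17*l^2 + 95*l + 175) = (l + 4)/(l^2 + 10*l + 25)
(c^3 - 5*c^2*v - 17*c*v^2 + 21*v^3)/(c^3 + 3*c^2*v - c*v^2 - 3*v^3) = (c - 7*v)/(c + v)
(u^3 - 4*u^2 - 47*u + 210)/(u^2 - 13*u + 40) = (u^2 + u - 42)/(u - 8)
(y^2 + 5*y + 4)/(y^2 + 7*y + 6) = (y + 4)/(y + 6)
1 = 1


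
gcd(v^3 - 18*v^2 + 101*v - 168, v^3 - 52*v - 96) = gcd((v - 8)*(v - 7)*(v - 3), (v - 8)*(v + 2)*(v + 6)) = v - 8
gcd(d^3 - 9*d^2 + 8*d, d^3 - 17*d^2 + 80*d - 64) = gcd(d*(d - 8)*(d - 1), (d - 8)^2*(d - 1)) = d^2 - 9*d + 8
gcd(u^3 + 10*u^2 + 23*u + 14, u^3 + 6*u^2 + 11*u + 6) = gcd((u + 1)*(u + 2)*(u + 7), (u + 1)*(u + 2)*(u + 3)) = u^2 + 3*u + 2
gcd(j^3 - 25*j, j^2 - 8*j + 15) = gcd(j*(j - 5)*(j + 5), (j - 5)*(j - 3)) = j - 5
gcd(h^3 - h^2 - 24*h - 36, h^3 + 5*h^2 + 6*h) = h^2 + 5*h + 6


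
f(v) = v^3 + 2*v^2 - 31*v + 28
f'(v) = 3*v^2 + 4*v - 31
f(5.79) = 109.66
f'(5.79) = 92.73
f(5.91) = 121.07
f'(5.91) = 97.42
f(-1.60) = 78.62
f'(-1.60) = -29.72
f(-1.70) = 81.57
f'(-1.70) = -29.13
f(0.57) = 11.16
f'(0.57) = -27.75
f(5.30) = 68.76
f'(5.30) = 74.47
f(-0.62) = 47.75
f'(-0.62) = -32.33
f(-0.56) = 45.81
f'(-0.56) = -32.30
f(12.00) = 1672.00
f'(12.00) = 449.00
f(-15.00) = -2432.00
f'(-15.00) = 584.00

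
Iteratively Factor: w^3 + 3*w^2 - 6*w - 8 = (w + 4)*(w^2 - w - 2) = (w - 2)*(w + 4)*(w + 1)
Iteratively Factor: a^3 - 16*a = (a + 4)*(a^2 - 4*a) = a*(a + 4)*(a - 4)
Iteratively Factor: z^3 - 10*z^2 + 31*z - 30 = (z - 5)*(z^2 - 5*z + 6) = (z - 5)*(z - 2)*(z - 3)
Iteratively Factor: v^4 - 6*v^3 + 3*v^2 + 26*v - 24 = (v + 2)*(v^3 - 8*v^2 + 19*v - 12) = (v - 3)*(v + 2)*(v^2 - 5*v + 4) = (v - 3)*(v - 1)*(v + 2)*(v - 4)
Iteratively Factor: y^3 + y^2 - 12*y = (y)*(y^2 + y - 12) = y*(y - 3)*(y + 4)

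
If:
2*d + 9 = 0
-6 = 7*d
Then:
No Solution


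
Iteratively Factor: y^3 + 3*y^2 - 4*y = (y + 4)*(y^2 - y) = y*(y + 4)*(y - 1)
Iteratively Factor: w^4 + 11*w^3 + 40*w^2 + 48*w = (w + 3)*(w^3 + 8*w^2 + 16*w) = w*(w + 3)*(w^2 + 8*w + 16) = w*(w + 3)*(w + 4)*(w + 4)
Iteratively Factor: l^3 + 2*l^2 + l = (l)*(l^2 + 2*l + 1) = l*(l + 1)*(l + 1)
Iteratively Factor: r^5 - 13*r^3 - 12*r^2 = (r)*(r^4 - 13*r^2 - 12*r) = r^2*(r^3 - 13*r - 12) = r^2*(r + 1)*(r^2 - r - 12) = r^2*(r - 4)*(r + 1)*(r + 3)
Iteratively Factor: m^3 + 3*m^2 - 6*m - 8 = (m + 1)*(m^2 + 2*m - 8) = (m + 1)*(m + 4)*(m - 2)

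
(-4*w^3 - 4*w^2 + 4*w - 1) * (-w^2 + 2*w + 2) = 4*w^5 - 4*w^4 - 20*w^3 + w^2 + 6*w - 2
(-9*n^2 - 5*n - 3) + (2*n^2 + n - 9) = -7*n^2 - 4*n - 12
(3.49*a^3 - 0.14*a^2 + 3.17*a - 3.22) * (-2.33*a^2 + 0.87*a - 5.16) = -8.1317*a^5 + 3.3625*a^4 - 25.5163*a^3 + 10.9829*a^2 - 19.1586*a + 16.6152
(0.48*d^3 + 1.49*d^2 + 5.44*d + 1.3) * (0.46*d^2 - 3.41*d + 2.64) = 0.2208*d^5 - 0.9514*d^4 - 1.3113*d^3 - 14.0188*d^2 + 9.9286*d + 3.432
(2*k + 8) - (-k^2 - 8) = k^2 + 2*k + 16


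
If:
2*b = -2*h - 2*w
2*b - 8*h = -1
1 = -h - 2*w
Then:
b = 7/18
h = 2/9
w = -11/18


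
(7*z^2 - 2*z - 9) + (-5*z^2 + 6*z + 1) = 2*z^2 + 4*z - 8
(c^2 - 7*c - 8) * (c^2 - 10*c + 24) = c^4 - 17*c^3 + 86*c^2 - 88*c - 192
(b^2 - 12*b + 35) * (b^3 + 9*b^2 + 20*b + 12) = b^5 - 3*b^4 - 53*b^3 + 87*b^2 + 556*b + 420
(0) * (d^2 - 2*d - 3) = 0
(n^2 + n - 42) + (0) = n^2 + n - 42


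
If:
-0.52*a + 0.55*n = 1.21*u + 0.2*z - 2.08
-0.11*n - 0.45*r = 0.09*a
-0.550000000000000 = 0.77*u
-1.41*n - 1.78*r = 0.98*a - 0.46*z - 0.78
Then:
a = 0.068250018297592*z + 3.88094055597794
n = 0.428163653663178*z - 1.68399386395852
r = -0.118312230110517*z - 0.364545166672392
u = -0.71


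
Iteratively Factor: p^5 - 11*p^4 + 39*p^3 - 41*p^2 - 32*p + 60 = (p - 5)*(p^4 - 6*p^3 + 9*p^2 + 4*p - 12) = (p - 5)*(p + 1)*(p^3 - 7*p^2 + 16*p - 12) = (p - 5)*(p - 3)*(p + 1)*(p^2 - 4*p + 4) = (p - 5)*(p - 3)*(p - 2)*(p + 1)*(p - 2)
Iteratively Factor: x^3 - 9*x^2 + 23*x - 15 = (x - 1)*(x^2 - 8*x + 15) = (x - 5)*(x - 1)*(x - 3)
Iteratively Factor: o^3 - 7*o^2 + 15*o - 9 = (o - 3)*(o^2 - 4*o + 3) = (o - 3)*(o - 1)*(o - 3)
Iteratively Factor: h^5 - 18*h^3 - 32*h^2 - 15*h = (h - 5)*(h^4 + 5*h^3 + 7*h^2 + 3*h) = (h - 5)*(h + 1)*(h^3 + 4*h^2 + 3*h) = (h - 5)*(h + 1)*(h + 3)*(h^2 + h) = h*(h - 5)*(h + 1)*(h + 3)*(h + 1)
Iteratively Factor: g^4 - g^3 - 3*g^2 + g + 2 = (g - 1)*(g^3 - 3*g - 2) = (g - 2)*(g - 1)*(g^2 + 2*g + 1) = (g - 2)*(g - 1)*(g + 1)*(g + 1)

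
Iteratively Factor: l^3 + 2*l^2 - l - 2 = (l - 1)*(l^2 + 3*l + 2) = (l - 1)*(l + 2)*(l + 1)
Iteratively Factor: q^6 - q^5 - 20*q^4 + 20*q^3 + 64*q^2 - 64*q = (q)*(q^5 - q^4 - 20*q^3 + 20*q^2 + 64*q - 64) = q*(q + 4)*(q^4 - 5*q^3 + 20*q - 16) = q*(q + 2)*(q + 4)*(q^3 - 7*q^2 + 14*q - 8) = q*(q - 1)*(q + 2)*(q + 4)*(q^2 - 6*q + 8) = q*(q - 4)*(q - 1)*(q + 2)*(q + 4)*(q - 2)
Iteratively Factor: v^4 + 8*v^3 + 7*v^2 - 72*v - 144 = (v - 3)*(v^3 + 11*v^2 + 40*v + 48) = (v - 3)*(v + 4)*(v^2 + 7*v + 12) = (v - 3)*(v + 3)*(v + 4)*(v + 4)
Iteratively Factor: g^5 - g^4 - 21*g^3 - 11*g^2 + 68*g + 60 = (g + 2)*(g^4 - 3*g^3 - 15*g^2 + 19*g + 30) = (g + 1)*(g + 2)*(g^3 - 4*g^2 - 11*g + 30) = (g - 2)*(g + 1)*(g + 2)*(g^2 - 2*g - 15) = (g - 5)*(g - 2)*(g + 1)*(g + 2)*(g + 3)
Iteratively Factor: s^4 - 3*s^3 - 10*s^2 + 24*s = (s)*(s^3 - 3*s^2 - 10*s + 24) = s*(s - 2)*(s^2 - s - 12) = s*(s - 2)*(s + 3)*(s - 4)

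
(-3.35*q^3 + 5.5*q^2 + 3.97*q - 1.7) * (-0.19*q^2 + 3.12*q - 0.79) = 0.6365*q^5 - 11.497*q^4 + 19.0522*q^3 + 8.3644*q^2 - 8.4403*q + 1.343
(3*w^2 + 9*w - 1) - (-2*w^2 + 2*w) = 5*w^2 + 7*w - 1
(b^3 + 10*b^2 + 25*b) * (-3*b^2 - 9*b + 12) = -3*b^5 - 39*b^4 - 153*b^3 - 105*b^2 + 300*b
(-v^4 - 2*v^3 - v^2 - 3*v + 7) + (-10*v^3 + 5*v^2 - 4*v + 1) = -v^4 - 12*v^3 + 4*v^2 - 7*v + 8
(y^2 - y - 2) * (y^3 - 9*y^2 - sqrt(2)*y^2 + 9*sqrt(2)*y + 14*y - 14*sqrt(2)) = y^5 - 10*y^4 - sqrt(2)*y^4 + 10*sqrt(2)*y^3 + 21*y^3 - 21*sqrt(2)*y^2 + 4*y^2 - 28*y - 4*sqrt(2)*y + 28*sqrt(2)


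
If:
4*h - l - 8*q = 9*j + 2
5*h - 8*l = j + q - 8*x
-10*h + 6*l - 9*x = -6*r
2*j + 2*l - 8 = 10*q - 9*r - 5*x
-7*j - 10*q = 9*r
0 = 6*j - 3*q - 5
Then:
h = 70073/161127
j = 84538/161127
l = -7052/161127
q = -99469/161127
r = 134308/483381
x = -52714/161127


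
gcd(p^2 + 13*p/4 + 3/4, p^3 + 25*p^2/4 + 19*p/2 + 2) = p + 1/4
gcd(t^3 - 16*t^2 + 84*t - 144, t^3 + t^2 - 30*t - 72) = t - 6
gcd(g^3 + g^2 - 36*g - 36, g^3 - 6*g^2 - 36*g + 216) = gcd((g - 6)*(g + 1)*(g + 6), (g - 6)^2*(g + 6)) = g^2 - 36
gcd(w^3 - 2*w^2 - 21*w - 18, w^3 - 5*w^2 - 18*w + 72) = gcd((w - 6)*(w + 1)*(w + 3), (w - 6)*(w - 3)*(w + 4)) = w - 6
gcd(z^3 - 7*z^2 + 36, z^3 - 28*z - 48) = z^2 - 4*z - 12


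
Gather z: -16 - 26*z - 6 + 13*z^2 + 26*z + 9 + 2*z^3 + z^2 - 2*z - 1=2*z^3 + 14*z^2 - 2*z - 14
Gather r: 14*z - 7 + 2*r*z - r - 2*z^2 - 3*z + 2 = r*(2*z - 1) - 2*z^2 + 11*z - 5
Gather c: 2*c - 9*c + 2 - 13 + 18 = 7 - 7*c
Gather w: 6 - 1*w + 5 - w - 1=10 - 2*w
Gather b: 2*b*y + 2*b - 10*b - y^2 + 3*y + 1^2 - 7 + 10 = b*(2*y - 8) - y^2 + 3*y + 4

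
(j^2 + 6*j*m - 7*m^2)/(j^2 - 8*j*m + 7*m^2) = (j + 7*m)/(j - 7*m)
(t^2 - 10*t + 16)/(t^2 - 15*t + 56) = (t - 2)/(t - 7)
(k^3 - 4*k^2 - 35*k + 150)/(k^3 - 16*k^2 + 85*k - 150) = (k + 6)/(k - 6)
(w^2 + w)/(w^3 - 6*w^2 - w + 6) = w/(w^2 - 7*w + 6)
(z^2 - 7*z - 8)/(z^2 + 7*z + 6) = (z - 8)/(z + 6)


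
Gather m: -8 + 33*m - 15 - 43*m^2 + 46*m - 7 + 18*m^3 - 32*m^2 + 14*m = 18*m^3 - 75*m^2 + 93*m - 30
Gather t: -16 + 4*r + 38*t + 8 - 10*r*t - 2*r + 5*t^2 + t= 2*r + 5*t^2 + t*(39 - 10*r) - 8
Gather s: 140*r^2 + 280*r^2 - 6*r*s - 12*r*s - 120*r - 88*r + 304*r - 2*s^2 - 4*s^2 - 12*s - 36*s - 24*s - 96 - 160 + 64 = 420*r^2 + 96*r - 6*s^2 + s*(-18*r - 72) - 192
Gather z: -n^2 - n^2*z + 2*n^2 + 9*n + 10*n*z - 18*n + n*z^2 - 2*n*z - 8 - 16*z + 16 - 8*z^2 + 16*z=n^2 - 9*n + z^2*(n - 8) + z*(-n^2 + 8*n) + 8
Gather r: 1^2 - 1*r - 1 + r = 0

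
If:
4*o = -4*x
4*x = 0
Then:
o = 0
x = 0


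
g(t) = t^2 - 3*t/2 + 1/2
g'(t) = 2*t - 3/2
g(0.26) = 0.18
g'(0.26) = -0.98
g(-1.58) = 5.37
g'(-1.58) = -4.66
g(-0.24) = 0.92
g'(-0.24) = -1.98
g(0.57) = -0.03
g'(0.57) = -0.36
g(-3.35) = 16.75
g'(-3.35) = -8.20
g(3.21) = 5.99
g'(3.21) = 4.92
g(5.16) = 19.39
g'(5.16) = 8.82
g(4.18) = 11.70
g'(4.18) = 6.86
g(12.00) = 126.50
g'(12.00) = 22.50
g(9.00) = 68.00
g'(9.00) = 16.50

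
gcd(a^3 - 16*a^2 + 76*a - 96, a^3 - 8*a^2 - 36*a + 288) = a^2 - 14*a + 48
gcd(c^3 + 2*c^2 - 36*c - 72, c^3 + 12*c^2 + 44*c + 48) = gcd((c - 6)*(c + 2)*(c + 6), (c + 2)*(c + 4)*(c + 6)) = c^2 + 8*c + 12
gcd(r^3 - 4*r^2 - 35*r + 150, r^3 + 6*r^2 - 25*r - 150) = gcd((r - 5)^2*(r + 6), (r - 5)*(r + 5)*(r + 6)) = r^2 + r - 30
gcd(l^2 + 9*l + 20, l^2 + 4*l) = l + 4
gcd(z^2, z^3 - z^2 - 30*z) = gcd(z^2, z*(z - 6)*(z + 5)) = z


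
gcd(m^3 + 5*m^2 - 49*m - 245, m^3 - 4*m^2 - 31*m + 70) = m^2 - 2*m - 35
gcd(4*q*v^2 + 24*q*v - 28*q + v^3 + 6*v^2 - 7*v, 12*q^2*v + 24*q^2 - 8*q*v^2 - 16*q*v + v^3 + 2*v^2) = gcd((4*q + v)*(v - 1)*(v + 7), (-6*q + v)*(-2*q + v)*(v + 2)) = 1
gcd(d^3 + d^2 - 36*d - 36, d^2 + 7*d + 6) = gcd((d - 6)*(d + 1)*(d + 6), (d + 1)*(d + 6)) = d^2 + 7*d + 6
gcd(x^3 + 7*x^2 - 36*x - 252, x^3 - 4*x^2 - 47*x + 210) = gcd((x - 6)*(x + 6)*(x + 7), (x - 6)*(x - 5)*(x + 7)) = x^2 + x - 42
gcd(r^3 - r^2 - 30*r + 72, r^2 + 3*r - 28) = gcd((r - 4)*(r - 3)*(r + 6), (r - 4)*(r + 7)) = r - 4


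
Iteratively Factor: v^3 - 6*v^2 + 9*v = (v)*(v^2 - 6*v + 9) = v*(v - 3)*(v - 3)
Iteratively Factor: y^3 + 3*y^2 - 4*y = (y - 1)*(y^2 + 4*y) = y*(y - 1)*(y + 4)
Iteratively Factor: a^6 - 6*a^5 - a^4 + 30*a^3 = (a)*(a^5 - 6*a^4 - a^3 + 30*a^2) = a^2*(a^4 - 6*a^3 - a^2 + 30*a) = a^2*(a - 5)*(a^3 - a^2 - 6*a) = a^2*(a - 5)*(a - 3)*(a^2 + 2*a) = a^3*(a - 5)*(a - 3)*(a + 2)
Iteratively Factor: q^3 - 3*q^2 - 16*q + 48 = (q - 4)*(q^2 + q - 12) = (q - 4)*(q + 4)*(q - 3)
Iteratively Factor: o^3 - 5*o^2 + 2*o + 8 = (o - 2)*(o^2 - 3*o - 4) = (o - 2)*(o + 1)*(o - 4)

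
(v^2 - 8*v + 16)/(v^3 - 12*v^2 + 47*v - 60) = (v - 4)/(v^2 - 8*v + 15)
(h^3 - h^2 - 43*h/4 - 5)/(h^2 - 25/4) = (2*h^2 - 7*h - 4)/(2*h - 5)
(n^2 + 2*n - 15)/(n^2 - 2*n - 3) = (n + 5)/(n + 1)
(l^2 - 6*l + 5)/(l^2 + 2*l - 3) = (l - 5)/(l + 3)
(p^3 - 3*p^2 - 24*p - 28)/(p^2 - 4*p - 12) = (p^2 - 5*p - 14)/(p - 6)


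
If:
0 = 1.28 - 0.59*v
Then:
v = 2.17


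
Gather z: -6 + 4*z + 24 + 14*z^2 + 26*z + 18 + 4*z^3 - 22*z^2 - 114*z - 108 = 4*z^3 - 8*z^2 - 84*z - 72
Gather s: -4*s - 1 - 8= -4*s - 9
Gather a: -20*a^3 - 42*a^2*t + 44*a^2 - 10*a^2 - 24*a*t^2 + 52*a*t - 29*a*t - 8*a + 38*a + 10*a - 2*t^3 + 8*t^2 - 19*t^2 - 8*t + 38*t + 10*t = -20*a^3 + a^2*(34 - 42*t) + a*(-24*t^2 + 23*t + 40) - 2*t^3 - 11*t^2 + 40*t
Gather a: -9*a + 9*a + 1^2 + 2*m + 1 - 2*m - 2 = 0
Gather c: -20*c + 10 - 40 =-20*c - 30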